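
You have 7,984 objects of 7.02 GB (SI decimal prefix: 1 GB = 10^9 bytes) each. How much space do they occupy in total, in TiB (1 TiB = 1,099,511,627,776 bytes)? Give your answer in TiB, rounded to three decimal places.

Total = 7,984 × 7.02 GB = 56047.68 GB
= 56047.68 × 1,000,000,000 bytes = 56,047,680,000,000 bytes
1 TiB = 1,099,511,627,776 bytes
56,047,680,000,000 / 1,099,511,627,776 = 50.975 TiB

50.975 TiB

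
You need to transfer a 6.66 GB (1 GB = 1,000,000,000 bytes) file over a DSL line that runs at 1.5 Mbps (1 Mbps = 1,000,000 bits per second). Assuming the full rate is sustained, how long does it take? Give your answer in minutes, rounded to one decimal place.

6.66 GB = 6,660,000,000 bytes = 53,280,000,000 bits
1.5 Mbps = 1,500,000 bits/s
time = 53,280,000,000 / 1,500,000 = 35,520.00 s
35,520.00 s / 60 = 592.0 minutes

592.0 minutes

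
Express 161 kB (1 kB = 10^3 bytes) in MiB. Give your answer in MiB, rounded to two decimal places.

161 kB = 161 × 10^3 bytes = 161,000 bytes
1 MiB = 1,048,576 bytes
161,000 / 1,048,576 = 0.15 MiB

0.15 MiB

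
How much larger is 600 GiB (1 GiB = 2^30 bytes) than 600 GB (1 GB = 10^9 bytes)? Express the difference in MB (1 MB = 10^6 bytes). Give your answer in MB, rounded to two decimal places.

600 GiB = 600 × 1,073,741,824 = 644,245,094,400 bytes
600 GB = 600 × 1,000,000,000 = 600,000,000,000 bytes
difference = 44,245,094,400 bytes
44,245,094,400 / 1,000,000 = 44,245.09 MB

44,245.09 MB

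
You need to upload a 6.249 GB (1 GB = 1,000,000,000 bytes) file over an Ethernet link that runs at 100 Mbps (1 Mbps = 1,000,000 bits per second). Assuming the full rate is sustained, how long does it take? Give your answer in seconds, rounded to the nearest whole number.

6.249 GB = 6,249,000,000 bytes = 49,992,000,000 bits
100 Mbps = 100,000,000 bits/s
time = 49,992,000,000 / 100,000,000 = 500 s

500 seconds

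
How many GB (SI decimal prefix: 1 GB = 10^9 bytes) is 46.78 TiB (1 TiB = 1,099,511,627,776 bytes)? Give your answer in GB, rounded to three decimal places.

46.78 TiB = 46.78 × 2^40 bytes = 51,435,153,947,361.28 bytes
1 GB = 1,000,000,000 bytes
51,435,153,947,361.28 / 1,000,000,000 = 51,435.154 GB

51,435.154 GB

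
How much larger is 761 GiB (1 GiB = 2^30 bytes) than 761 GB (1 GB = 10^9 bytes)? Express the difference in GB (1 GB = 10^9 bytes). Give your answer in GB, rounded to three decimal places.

761 GiB = 761 × 1,073,741,824 = 817,117,528,064 bytes
761 GB = 761 × 1,000,000,000 = 761,000,000,000 bytes
difference = 56,117,528,064 bytes
56,117,528,064 / 1,000,000,000 = 56.118 GB

56.118 GB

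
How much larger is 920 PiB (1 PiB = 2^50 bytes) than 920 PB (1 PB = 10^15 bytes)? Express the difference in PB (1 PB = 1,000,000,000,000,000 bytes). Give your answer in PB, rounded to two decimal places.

920 PiB = 920 × 1,125,899,906,842,624 = 1,035,827,914,295,214,080 bytes
920 PB = 920 × 1,000,000,000,000,000 = 920,000,000,000,000,000 bytes
difference = 115,827,914,295,214,080 bytes
115,827,914,295,214,080 / 1,000,000,000,000,000 = 115.83 PB

115.83 PB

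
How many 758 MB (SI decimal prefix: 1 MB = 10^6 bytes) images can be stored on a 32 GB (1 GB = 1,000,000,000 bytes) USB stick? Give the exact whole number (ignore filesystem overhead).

Capacity: 32 GB = 32,000,000,000 bytes
Per item: 758 MB = 758,000,000 bytes
⌊32,000,000,000 / 758,000,000⌋ = 42

42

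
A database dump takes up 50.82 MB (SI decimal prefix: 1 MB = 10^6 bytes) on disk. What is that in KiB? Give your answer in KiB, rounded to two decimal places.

49,628.91 KiB

50.82 MB × 1,000,000 bytes/MB = 50,820,000 bytes
1 KiB = 2^10 bytes = 1,024 bytes
50,820,000 / 1,024 = 49,628.91 KiB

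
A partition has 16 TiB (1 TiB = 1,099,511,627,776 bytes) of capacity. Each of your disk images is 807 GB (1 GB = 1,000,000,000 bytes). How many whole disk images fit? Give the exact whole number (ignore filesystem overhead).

Capacity: 16 TiB = 17,592,186,044,416 bytes
Per item: 807 GB = 807,000,000,000 bytes
⌊17,592,186,044,416 / 807,000,000,000⌋ = 21

21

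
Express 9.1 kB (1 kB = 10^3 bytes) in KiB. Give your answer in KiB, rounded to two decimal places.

8.89 KiB

9.1 kB = 9.1 × 10^3 bytes = 9,100 bytes
1 KiB = 2^10 bytes = 1,024 bytes
9,100 / 1,024 = 8.89 KiB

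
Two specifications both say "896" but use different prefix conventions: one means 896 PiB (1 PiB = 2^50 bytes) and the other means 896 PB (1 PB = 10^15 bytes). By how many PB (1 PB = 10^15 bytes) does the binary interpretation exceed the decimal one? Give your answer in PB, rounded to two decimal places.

896 PiB = 896 × 1,125,899,906,842,624 = 1,008,806,316,530,991,104 bytes
896 PB = 896 × 1,000,000,000,000,000 = 896,000,000,000,000,000 bytes
difference = 112,806,316,530,991,104 bytes
112,806,316,530,991,104 / 1,000,000,000,000,000 = 112.81 PB

112.81 PB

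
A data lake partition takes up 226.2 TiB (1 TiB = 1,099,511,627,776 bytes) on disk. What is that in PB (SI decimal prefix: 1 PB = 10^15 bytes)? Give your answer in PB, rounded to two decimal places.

226.2 TiB = 226.2 × 2^40 bytes = 248,709,530,202,931.2 bytes
1 PB = 1,000,000,000,000,000 bytes
248,709,530,202,931.2 / 1,000,000,000,000,000 = 0.25 PB

0.25 PB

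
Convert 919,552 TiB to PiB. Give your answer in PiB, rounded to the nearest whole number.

919,552 TiB = 919,552 × 2^40 bytes = 1,011,058,116,344,676,352 bytes
1 PiB = 1,125,899,906,842,624 bytes
1,011,058,116,344,676,352 / 1,125,899,906,842,624 = 898 PiB

898 PiB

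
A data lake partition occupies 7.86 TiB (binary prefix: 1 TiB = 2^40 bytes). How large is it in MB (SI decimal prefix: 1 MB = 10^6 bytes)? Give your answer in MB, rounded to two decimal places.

7.86 TiB = 7.86 × 2^40 bytes = 8,642,161,394,319.36 bytes
1 MB = 10^6 bytes = 1,000,000 bytes
8,642,161,394,319.36 / 1,000,000 = 8,642,161.39 MB

8,642,161.39 MB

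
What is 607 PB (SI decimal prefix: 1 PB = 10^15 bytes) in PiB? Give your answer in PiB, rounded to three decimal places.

607 PB = 607 × 10^15 bytes = 607,000,000,000,000,000 bytes
1 PiB = 2^50 bytes = 1,125,899,906,842,624 bytes
607,000,000,000,000,000 / 1,125,899,906,842,624 = 539.124 PiB

539.124 PiB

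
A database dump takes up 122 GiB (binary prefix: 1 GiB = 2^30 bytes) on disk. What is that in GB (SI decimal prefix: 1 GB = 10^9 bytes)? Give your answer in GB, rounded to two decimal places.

131.00 GB

122 GiB × 1,073,741,824 bytes/GiB = 130,996,502,528 bytes
1 GB = 1,000,000,000 bytes
130,996,502,528 / 1,000,000,000 = 131.00 GB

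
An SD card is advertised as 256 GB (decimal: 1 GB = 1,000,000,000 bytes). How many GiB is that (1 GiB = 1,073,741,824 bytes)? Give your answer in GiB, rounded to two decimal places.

238.42 GiB

256 GB × 1,000,000,000 bytes/GB = 256,000,000,000 bytes
1 GiB = 2^30 bytes = 1,073,741,824 bytes
256,000,000,000 / 1,073,741,824 = 238.42 GiB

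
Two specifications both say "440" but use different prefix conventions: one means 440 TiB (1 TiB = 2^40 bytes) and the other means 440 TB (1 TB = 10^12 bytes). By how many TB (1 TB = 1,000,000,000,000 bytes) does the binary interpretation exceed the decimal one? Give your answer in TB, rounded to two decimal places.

440 TiB = 440 × 1,099,511,627,776 = 483,785,116,221,440 bytes
440 TB = 440 × 1,000,000,000,000 = 440,000,000,000,000 bytes
difference = 43,785,116,221,440 bytes
43,785,116,221,440 / 1,000,000,000,000 = 43.79 TB

43.79 TB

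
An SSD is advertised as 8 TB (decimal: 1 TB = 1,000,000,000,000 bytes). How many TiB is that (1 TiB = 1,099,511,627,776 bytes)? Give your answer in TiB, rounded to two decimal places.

7.28 TiB

8 TB = 8 × 10^12 bytes = 8,000,000,000,000 bytes
1 TiB = 1,099,511,627,776 bytes
8,000,000,000,000 / 1,099,511,627,776 = 7.28 TiB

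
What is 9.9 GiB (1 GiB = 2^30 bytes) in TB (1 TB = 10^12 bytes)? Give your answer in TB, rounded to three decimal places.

9.9 GiB = 9.9 × 2^30 bytes = 10,630,044,057.6 bytes
1 TB = 10^12 bytes = 1,000,000,000,000 bytes
10,630,044,057.6 / 1,000,000,000,000 = 0.011 TB

0.011 TB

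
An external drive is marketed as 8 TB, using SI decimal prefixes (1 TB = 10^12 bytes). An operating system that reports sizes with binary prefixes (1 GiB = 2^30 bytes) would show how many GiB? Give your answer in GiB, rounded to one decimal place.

7,450.6 GiB

8 TB × 1,000,000,000,000 bytes/TB = 8,000,000,000,000 bytes
1 GiB = 2^30 bytes = 1,073,741,824 bytes
8,000,000,000,000 / 1,073,741,824 = 7,450.6 GiB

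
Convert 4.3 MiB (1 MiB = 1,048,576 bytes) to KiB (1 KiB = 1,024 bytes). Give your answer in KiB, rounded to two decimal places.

4,403.20 KiB

4.3 MiB = 4.3 × 2^20 bytes = 4,508,876.8 bytes
1 KiB = 1,024 bytes
4,508,876.8 / 1,024 = 4,403.20 KiB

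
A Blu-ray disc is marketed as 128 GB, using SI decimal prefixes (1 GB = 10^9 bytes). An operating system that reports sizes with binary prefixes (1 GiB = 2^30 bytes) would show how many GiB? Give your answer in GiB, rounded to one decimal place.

119.2 GiB

128 GB = 128 × 10^9 bytes = 128,000,000,000 bytes
1 GiB = 1,073,741,824 bytes
128,000,000,000 / 1,073,741,824 = 119.2 GiB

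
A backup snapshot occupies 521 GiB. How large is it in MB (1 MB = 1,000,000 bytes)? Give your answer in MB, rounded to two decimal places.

521 GiB × 1,073,741,824 bytes/GiB = 559,419,490,304 bytes
1 MB = 1,000,000 bytes
559,419,490,304 / 1,000,000 = 559,419.49 MB

559,419.49 MB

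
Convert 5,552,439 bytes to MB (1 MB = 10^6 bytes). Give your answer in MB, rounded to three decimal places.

5.552 MB

5,552,439 bytes given.
1 MB = 10^6 bytes = 1,000,000 bytes
5,552,439 / 1,000,000 = 5.552 MB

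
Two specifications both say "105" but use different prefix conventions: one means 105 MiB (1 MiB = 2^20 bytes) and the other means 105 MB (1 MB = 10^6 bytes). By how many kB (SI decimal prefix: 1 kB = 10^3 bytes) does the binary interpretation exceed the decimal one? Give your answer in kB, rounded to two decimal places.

105 MiB = 105 × 1,048,576 = 110,100,480 bytes
105 MB = 105 × 1,000,000 = 105,000,000 bytes
difference = 5,100,480 bytes
5,100,480 / 1,000 = 5,100.48 kB

5,100.48 kB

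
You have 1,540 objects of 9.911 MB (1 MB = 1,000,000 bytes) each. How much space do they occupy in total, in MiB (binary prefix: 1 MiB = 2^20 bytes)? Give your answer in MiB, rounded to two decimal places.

14,555.87 MiB

Total = 1,540 × 9.911 MB = 15262.94 MB
= 15262.94 × 1,000,000 bytes = 15,262,940,000 bytes
1 MiB = 1,048,576 bytes
15,262,940,000 / 1,048,576 = 14,555.87 MiB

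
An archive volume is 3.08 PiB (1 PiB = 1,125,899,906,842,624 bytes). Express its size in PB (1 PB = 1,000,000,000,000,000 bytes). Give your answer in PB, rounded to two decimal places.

3.47 PB

3.08 PiB × 1,125,899,906,842,624 bytes/PiB = 3,467,771,713,075,281.92 bytes
1 PB = 10^15 bytes = 1,000,000,000,000,000 bytes
3,467,771,713,075,281.92 / 1,000,000,000,000,000 = 3.47 PB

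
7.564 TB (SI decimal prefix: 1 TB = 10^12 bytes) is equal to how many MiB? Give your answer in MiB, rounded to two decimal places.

7,213,592.53 MiB

7.564 TB × 1,000,000,000,000 bytes/TB = 7,564,000,000,000 bytes
1 MiB = 2^20 bytes = 1,048,576 bytes
7,564,000,000,000 / 1,048,576 = 7,213,592.53 MiB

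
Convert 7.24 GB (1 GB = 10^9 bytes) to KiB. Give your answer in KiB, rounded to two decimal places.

7.24 GB = 7.24 × 10^9 bytes = 7,240,000,000 bytes
1 KiB = 1,024 bytes
7,240,000,000 / 1,024 = 7,070,312.50 KiB

7,070,312.50 KiB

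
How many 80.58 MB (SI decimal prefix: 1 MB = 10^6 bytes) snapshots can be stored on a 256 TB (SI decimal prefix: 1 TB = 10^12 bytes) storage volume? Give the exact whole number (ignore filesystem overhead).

Capacity: 256 TB = 256,000,000,000,000 bytes
Per item: 80.58 MB = 80,580,000 bytes
⌊256,000,000,000,000 / 80,580,000⌋ = 3,176,966

3,176,966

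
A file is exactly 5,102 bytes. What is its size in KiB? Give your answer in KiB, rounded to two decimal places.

5102 bytes given.
1 KiB = 2^10 bytes = 1,024 bytes
5,102 / 1,024 = 4.98 KiB

4.98 KiB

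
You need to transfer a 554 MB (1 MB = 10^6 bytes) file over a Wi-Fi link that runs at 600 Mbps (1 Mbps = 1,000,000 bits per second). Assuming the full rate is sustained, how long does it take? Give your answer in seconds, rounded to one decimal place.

554 MB = 554,000,000 bytes = 4,432,000,000 bits
600 Mbps = 600,000,000 bits/s
time = 4,432,000,000 / 600,000,000 = 7.4 s

7.4 seconds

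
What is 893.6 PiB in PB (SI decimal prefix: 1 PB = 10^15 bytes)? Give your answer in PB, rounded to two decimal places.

893.6 PiB = 893.6 × 2^50 bytes = 1,006,104,156,754,568,806.4 bytes
1 PB = 1,000,000,000,000,000 bytes
1,006,104,156,754,568,806.4 / 1,000,000,000,000,000 = 1,006.10 PB

1,006.10 PB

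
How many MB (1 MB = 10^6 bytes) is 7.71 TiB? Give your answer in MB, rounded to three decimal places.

8,477,234.650 MB

7.71 TiB = 7.71 × 2^40 bytes = 8,477,234,650,152.96 bytes
1 MB = 1,000,000 bytes
8,477,234,650,152.96 / 1,000,000 = 8,477,234.650 MB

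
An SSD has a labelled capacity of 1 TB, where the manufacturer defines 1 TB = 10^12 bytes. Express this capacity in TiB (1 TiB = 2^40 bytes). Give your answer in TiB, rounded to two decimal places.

1 TB = 1 × 10^12 bytes = 1,000,000,000,000 bytes
1 TiB = 1,099,511,627,776 bytes
1,000,000,000,000 / 1,099,511,627,776 = 0.91 TiB

0.91 TiB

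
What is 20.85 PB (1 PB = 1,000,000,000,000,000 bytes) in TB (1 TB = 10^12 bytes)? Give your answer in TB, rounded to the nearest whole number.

20,850 TB

20.85 PB × 1,000,000,000,000,000 bytes/PB = 20,850,000,000,000,000 bytes
1 TB = 1,000,000,000,000 bytes
20,850,000,000,000,000 / 1,000,000,000,000 = 20,850 TB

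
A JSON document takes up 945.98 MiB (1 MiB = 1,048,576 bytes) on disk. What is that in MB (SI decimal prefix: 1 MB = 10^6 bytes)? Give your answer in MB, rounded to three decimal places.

945.98 MiB = 945.98 × 2^20 bytes = 991,931,924.48 bytes
1 MB = 10^6 bytes = 1,000,000 bytes
991,931,924.48 / 1,000,000 = 991.932 MB

991.932 MB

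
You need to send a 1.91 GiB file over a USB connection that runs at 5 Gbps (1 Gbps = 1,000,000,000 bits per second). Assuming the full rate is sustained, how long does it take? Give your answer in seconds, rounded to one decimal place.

1.91 GiB = 2,050,846,883.84 bytes = 16,406,775,070.72 bits
5 Gbps = 5,000,000,000 bits/s
time = 16,406,775,070.72 / 5,000,000,000 = 3.3 s

3.3 seconds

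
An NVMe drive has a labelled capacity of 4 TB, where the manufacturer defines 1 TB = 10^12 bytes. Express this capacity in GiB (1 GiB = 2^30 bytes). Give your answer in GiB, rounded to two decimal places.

3,725.29 GiB

4 TB × 1,000,000,000,000 bytes/TB = 4,000,000,000,000 bytes
1 GiB = 1,073,741,824 bytes
4,000,000,000,000 / 1,073,741,824 = 3,725.29 GiB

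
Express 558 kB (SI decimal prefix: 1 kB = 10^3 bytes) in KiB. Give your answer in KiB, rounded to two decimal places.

558 kB × 1,000 bytes/kB = 558,000 bytes
1 KiB = 2^10 bytes = 1,024 bytes
558,000 / 1,024 = 544.92 KiB

544.92 KiB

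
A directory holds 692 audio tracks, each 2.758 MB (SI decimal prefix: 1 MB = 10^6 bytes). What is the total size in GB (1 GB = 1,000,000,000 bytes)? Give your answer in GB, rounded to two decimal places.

Total = 692 × 2.758 MB = 1908.536 MB
= 1908.536 × 1,000,000 bytes = 1,908,536,000 bytes
1 GB = 1,000,000,000 bytes
1,908,536,000 / 1,000,000,000 = 1.91 GB

1.91 GB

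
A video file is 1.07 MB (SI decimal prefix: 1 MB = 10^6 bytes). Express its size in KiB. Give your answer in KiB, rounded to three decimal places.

1.07 MB = 1.07 × 10^6 bytes = 1,070,000 bytes
1 KiB = 1,024 bytes
1,070,000 / 1,024 = 1,044.922 KiB

1,044.922 KiB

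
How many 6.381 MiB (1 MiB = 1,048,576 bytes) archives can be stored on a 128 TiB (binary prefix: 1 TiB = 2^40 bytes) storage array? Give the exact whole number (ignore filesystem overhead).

Capacity: 128 TiB = 140,737,488,355,328 bytes
Per item: 6.381 MiB = 6,690,963.456 bytes
⌊140,737,488,355,328 / 6,690,963.456⌋ = 21,033,964

21,033,964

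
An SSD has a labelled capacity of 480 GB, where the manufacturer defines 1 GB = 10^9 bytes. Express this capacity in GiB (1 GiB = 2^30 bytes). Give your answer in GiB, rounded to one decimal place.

480 GB = 480 × 10^9 bytes = 480,000,000,000 bytes
1 GiB = 1,073,741,824 bytes
480,000,000,000 / 1,073,741,824 = 447.0 GiB

447.0 GiB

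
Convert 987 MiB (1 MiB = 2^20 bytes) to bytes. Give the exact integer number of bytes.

987 × 1,048,576 = 1,034,944,512 bytes  (1 MiB = 2^20 bytes)

1,034,944,512 bytes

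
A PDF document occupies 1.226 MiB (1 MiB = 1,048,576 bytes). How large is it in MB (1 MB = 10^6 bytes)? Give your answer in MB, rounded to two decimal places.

1.226 MiB = 1.226 × 2^20 bytes = 1,285,554.176 bytes
1 MB = 1,000,000 bytes
1,285,554.176 / 1,000,000 = 1.29 MB

1.29 MB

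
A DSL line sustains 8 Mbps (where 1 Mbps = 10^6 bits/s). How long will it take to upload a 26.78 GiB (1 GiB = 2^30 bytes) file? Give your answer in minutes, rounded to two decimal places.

26.78 GiB = 28,754,806,046.72 bytes = 230,038,448,373.76 bits
8 Mbps = 8,000,000 bits/s
time = 230,038,448,373.76 / 8,000,000 = 28,754.806 s
28,754.806 s / 60 = 479.25 minutes

479.25 minutes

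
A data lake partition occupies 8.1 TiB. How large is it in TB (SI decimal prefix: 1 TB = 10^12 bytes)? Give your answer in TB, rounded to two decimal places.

8.91 TB

8.1 TiB = 8.1 × 2^40 bytes = 8,906,044,184,985.6 bytes
1 TB = 1,000,000,000,000 bytes
8,906,044,184,985.6 / 1,000,000,000,000 = 8.91 TB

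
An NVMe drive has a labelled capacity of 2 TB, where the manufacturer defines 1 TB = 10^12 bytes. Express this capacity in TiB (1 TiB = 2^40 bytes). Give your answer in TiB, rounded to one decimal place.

1.8 TiB

2 TB = 2 × 10^12 bytes = 2,000,000,000,000 bytes
1 TiB = 2^40 bytes = 1,099,511,627,776 bytes
2,000,000,000,000 / 1,099,511,627,776 = 1.8 TiB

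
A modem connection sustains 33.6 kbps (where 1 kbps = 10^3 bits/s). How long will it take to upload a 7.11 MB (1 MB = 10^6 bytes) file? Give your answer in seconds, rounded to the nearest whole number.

1,693 seconds

7.11 MB = 7,110,000 bytes = 56,880,000 bits
33.6 kbps = 33,600 bits/s
time = 56,880,000 / 33,600 = 1,693 s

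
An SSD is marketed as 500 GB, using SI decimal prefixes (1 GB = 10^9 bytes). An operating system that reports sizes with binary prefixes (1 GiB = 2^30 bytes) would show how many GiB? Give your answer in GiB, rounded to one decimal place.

465.7 GiB

500 GB = 500 × 10^9 bytes = 500,000,000,000 bytes
1 GiB = 1,073,741,824 bytes
500,000,000,000 / 1,073,741,824 = 465.7 GiB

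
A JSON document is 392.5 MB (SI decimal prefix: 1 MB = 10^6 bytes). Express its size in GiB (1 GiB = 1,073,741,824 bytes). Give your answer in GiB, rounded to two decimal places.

392.5 MB = 392.5 × 10^6 bytes = 392,500,000 bytes
1 GiB = 2^30 bytes = 1,073,741,824 bytes
392,500,000 / 1,073,741,824 = 0.37 GiB

0.37 GiB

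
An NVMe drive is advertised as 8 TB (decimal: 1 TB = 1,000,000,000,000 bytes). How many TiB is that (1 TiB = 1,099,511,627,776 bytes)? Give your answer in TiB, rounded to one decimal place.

8 TB × 1,000,000,000,000 bytes/TB = 8,000,000,000,000 bytes
1 TiB = 2^40 bytes = 1,099,511,627,776 bytes
8,000,000,000,000 / 1,099,511,627,776 = 7.3 TiB

7.3 TiB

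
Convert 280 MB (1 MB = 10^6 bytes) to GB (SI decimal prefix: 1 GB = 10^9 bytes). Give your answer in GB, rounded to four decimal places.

0.2800 GB

280 MB = 280 × 10^6 bytes = 280,000,000 bytes
1 GB = 10^9 bytes = 1,000,000,000 bytes
280,000,000 / 1,000,000,000 = 0.2800 GB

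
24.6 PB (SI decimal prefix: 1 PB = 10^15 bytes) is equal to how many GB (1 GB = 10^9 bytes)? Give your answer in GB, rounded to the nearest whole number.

24,600,000 GB

24.6 PB = 24.6 × 10^15 bytes = 24,600,000,000,000,000 bytes
1 GB = 1,000,000,000 bytes
24,600,000,000,000,000 / 1,000,000,000 = 24,600,000 GB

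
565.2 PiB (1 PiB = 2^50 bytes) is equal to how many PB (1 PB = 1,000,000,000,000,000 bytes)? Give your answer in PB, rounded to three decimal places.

636.359 PB

565.2 PiB = 565.2 × 2^50 bytes = 636,358,627,347,451,084.8 bytes
1 PB = 10^15 bytes = 1,000,000,000,000,000 bytes
636,358,627,347,451,084.8 / 1,000,000,000,000,000 = 636.359 PB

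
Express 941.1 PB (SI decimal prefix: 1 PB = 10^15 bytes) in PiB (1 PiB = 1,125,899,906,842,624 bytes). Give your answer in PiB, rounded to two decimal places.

835.86 PiB

941.1 PB = 941.1 × 10^15 bytes = 941,100,000,000,000,000 bytes
1 PiB = 1,125,899,906,842,624 bytes
941,100,000,000,000,000 / 1,125,899,906,842,624 = 835.86 PiB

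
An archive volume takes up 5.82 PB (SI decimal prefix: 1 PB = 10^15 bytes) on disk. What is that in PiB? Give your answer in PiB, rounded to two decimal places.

5.82 PB = 5.82 × 10^15 bytes = 5,820,000,000,000,000 bytes
1 PiB = 2^50 bytes = 1,125,899,906,842,624 bytes
5,820,000,000,000,000 / 1,125,899,906,842,624 = 5.17 PiB

5.17 PiB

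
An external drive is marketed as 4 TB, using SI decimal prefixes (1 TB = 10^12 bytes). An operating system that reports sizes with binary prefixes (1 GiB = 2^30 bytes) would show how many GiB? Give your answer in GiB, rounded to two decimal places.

3,725.29 GiB

4 TB = 4 × 10^12 bytes = 4,000,000,000,000 bytes
1 GiB = 2^30 bytes = 1,073,741,824 bytes
4,000,000,000,000 / 1,073,741,824 = 3,725.29 GiB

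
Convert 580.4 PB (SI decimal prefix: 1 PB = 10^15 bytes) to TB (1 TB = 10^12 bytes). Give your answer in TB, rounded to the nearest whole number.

580.4 PB = 580.4 × 10^15 bytes = 580,400,000,000,000,000 bytes
1 TB = 10^12 bytes = 1,000,000,000,000 bytes
580,400,000,000,000,000 / 1,000,000,000,000 = 580,400 TB

580,400 TB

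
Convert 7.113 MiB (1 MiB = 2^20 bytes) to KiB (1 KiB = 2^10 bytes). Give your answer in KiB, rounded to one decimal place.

7,283.7 KiB

7.113 MiB = 7.113 × 2^20 bytes = 7,458,521.088 bytes
1 KiB = 1,024 bytes
7,458,521.088 / 1,024 = 7,283.7 KiB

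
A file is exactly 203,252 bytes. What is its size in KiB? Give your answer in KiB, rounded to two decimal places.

198.49 KiB

203,252 bytes given.
1 KiB = 2^10 bytes = 1,024 bytes
203,252 / 1,024 = 198.49 KiB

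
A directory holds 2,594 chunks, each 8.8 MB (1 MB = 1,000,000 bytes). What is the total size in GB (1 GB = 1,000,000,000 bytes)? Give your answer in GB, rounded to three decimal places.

Total = 2,594 × 8.8 MB = 22827.2 MB
= 22827.2 × 1,000,000 bytes = 22,827,200,000 bytes
1 GB = 1,000,000,000 bytes
22,827,200,000 / 1,000,000,000 = 22.827 GB

22.827 GB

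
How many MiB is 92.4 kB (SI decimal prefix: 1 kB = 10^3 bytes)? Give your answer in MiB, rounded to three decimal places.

0.088 MiB

92.4 kB = 92.4 × 10^3 bytes = 92,400 bytes
1 MiB = 1,048,576 bytes
92,400 / 1,048,576 = 0.088 MiB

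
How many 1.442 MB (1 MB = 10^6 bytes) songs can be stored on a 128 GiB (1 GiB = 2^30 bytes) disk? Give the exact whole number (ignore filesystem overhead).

Capacity: 128 GiB = 137,438,953,472 bytes
Per item: 1.442 MB = 1,442,000 bytes
⌊137,438,953,472 / 1,442,000⌋ = 95,311

95,311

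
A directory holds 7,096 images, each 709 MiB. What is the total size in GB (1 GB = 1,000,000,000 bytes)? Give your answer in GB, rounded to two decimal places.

Total = 7,096 × 709 MiB = 5,031,064 MiB
= 5,031,064 × 1,048,576 bytes = 5,275,452,964,864 bytes
1 GB = 1,000,000,000 bytes
5,275,452,964,864 / 1,000,000,000 = 5,275.45 GB

5,275.45 GB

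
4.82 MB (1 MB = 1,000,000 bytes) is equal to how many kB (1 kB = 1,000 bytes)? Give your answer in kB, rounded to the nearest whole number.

4.82 MB × 1,000,000 bytes/MB = 4,820,000 bytes
1 kB = 1,000 bytes
4,820,000 / 1,000 = 4,820 kB

4,820 kB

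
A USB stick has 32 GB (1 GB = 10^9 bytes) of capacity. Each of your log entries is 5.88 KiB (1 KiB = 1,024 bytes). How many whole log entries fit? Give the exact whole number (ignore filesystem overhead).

5,314,625

Capacity: 32 GB = 32,000,000,000 bytes
Per item: 5.88 KiB = 6,021.12 bytes
⌊32,000,000,000 / 6,021.12⌋ = 5,314,625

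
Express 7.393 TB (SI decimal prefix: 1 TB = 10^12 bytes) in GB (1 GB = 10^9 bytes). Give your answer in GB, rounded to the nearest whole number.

7.393 TB × 1,000,000,000,000 bytes/TB = 7,393,000,000,000 bytes
1 GB = 1,000,000,000 bytes
7,393,000,000,000 / 1,000,000,000 = 7,393 GB

7,393 GB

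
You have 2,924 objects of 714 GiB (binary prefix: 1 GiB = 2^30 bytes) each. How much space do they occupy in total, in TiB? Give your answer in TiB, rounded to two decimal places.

2,038.80 TiB

Total = 2,924 × 714 GiB = 2,087,736 GiB
= 2,087,736 × 1,073,741,824 bytes = 2,241,689,460,670,464 bytes
1 TiB = 1,099,511,627,776 bytes
2,241,689,460,670,464 / 1,099,511,627,776 = 2,038.80 TiB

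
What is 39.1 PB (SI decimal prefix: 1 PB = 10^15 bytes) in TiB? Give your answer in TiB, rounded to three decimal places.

39.1 PB = 39.1 × 10^15 bytes = 39,100,000,000,000,000 bytes
1 TiB = 2^40 bytes = 1,099,511,627,776 bytes
39,100,000,000,000,000 / 1,099,511,627,776 = 35,561.243 TiB

35,561.243 TiB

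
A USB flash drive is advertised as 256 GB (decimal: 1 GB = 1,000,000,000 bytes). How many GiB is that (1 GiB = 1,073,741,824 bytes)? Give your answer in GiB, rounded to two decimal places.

256 GB × 1,000,000,000 bytes/GB = 256,000,000,000 bytes
1 GiB = 1,073,741,824 bytes
256,000,000,000 / 1,073,741,824 = 238.42 GiB

238.42 GiB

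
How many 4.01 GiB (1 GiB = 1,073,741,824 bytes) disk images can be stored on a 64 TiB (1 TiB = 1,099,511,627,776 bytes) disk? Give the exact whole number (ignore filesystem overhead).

16,343

Capacity: 64 TiB = 70,368,744,177,664 bytes
Per item: 4.01 GiB = 4,305,704,714.24 bytes
⌊70,368,744,177,664 / 4,305,704,714.24⌋ = 16,343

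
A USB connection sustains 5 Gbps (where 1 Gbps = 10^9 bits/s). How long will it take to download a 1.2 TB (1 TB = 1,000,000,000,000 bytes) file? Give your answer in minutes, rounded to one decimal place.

32.0 minutes

1.2 TB = 1,200,000,000,000 bytes = 9,600,000,000,000 bits
5 Gbps = 5,000,000,000 bits/s
time = 9,600,000,000,000 / 5,000,000,000 = 1,920.00 s
1,920.00 s / 60 = 32.0 minutes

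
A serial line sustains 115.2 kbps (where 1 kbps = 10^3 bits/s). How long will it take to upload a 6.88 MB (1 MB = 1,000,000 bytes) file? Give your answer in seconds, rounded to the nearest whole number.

6.88 MB = 6,880,000 bytes = 55,040,000 bits
115.2 kbps = 115,200 bits/s
time = 55,040,000 / 115,200 = 478 s

478 seconds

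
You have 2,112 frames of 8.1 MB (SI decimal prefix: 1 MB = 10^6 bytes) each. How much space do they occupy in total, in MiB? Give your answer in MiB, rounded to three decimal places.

16,314.697 MiB

Total = 2,112 × 8.1 MB = 17107.2 MB
= 17107.2 × 1,000,000 bytes = 17,107,200,000 bytes
1 MiB = 1,048,576 bytes
17,107,200,000 / 1,048,576 = 16,314.697 MiB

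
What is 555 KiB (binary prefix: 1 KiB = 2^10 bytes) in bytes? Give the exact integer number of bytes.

555 × 1,024 = 568,320 bytes

568,320 bytes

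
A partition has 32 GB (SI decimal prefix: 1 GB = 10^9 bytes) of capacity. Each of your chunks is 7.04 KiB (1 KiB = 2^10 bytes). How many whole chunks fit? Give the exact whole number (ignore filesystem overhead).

4,438,920

Capacity: 32 GB = 32,000,000,000 bytes
Per item: 7.04 KiB = 7,208.96 bytes
⌊32,000,000,000 / 7,208.96⌋ = 4,438,920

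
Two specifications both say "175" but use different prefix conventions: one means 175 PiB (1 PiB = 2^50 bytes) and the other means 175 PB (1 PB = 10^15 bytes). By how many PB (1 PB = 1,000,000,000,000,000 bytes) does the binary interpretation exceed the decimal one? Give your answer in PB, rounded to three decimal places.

22.032 PB

175 PiB = 175 × 1,125,899,906,842,624 = 197,032,483,697,459,200 bytes
175 PB = 175 × 1,000,000,000,000,000 = 175,000,000,000,000,000 bytes
difference = 22,032,483,697,459,200 bytes
22,032,483,697,459,200 / 1,000,000,000,000,000 = 22.032 PB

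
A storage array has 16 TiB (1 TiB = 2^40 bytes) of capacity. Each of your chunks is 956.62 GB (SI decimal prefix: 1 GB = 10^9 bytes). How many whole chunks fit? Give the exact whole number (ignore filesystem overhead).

Capacity: 16 TiB = 17,592,186,044,416 bytes
Per item: 956.62 GB = 956,620,000,000 bytes
⌊17,592,186,044,416 / 956,620,000,000⌋ = 18

18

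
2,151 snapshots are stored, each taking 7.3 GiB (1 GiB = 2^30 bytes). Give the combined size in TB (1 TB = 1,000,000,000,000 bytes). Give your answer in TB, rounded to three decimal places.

16.860 TB

Total = 2,151 × 7.3 GiB = 15702.3 GiB
= 15702.3 × 1,073,741,824 bytes = 16,860,216,242,995.2 bytes
1 TB = 1,000,000,000,000 bytes
16,860,216,242,995.2 / 1,000,000,000,000 = 16.860 TB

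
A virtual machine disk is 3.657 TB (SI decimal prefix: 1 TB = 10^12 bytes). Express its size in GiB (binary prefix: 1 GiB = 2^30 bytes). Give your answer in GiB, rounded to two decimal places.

3.657 TB = 3.657 × 10^12 bytes = 3,657,000,000,000 bytes
1 GiB = 1,073,741,824 bytes
3,657,000,000,000 / 1,073,741,824 = 3,405.85 GiB

3,405.85 GiB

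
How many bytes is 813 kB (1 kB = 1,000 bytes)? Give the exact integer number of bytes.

813,000 bytes

813 × 1,000 = 813,000 bytes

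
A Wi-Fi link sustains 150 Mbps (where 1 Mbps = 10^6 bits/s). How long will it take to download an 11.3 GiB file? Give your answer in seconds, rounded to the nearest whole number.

11.3 GiB = 12,133,282,611.2 bytes = 97,066,260,889.6 bits
150 Mbps = 150,000,000 bits/s
time = 97,066,260,889.6 / 150,000,000 = 647 s

647 seconds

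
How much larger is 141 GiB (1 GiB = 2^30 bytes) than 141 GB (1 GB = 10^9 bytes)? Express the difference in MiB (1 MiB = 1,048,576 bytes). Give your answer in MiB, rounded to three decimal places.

9,915.921 MiB

141 GiB = 141 × 1,073,741,824 = 151,397,597,184 bytes
141 GB = 141 × 1,000,000,000 = 141,000,000,000 bytes
difference = 10,397,597,184 bytes
10,397,597,184 / 1,048,576 = 9,915.921 MiB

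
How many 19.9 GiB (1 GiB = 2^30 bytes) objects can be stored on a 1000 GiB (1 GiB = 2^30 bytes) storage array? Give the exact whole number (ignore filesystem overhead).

Capacity: 1000 GiB = 1,073,741,824,000 bytes
Per item: 19.9 GiB = 21,367,462,297.6 bytes
⌊1,073,741,824,000 / 21,367,462,297.6⌋ = 50

50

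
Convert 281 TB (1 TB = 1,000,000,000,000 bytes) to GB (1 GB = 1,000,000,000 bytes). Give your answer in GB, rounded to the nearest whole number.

281,000 GB

281 TB = 281 × 10^12 bytes = 281,000,000,000,000 bytes
1 GB = 1,000,000,000 bytes
281,000,000,000,000 / 1,000,000,000 = 281,000 GB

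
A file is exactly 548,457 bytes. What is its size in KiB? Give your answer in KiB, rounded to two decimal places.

535.60 KiB

548,457 bytes given.
1 KiB = 1,024 bytes
548,457 / 1,024 = 535.60 KiB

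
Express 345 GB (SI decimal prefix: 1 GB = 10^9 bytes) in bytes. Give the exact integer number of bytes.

345 × 1,000,000,000 = 345,000,000,000 bytes  (1 GB = 10^9 bytes)

345,000,000,000 bytes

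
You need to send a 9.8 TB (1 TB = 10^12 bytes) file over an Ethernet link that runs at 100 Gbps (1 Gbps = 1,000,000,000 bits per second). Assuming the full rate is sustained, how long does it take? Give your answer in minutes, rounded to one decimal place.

13.1 minutes

9.8 TB = 9,800,000,000,000 bytes = 78,400,000,000,000 bits
100 Gbps = 100,000,000,000 bits/s
time = 78,400,000,000,000 / 100,000,000,000 = 784.00 s
784.00 s / 60 = 13.1 minutes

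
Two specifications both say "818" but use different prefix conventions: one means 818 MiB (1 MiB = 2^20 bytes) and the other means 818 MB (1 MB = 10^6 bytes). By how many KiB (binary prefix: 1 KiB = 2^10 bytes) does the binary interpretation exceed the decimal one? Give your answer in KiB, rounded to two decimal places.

38,803.88 KiB

818 MiB = 818 × 1,048,576 = 857,735,168 bytes
818 MB = 818 × 1,000,000 = 818,000,000 bytes
difference = 39,735,168 bytes
39,735,168 / 1,024 = 38,803.88 KiB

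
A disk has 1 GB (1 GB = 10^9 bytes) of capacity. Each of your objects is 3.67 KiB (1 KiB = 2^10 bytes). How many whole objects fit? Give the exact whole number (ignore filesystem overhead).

Capacity: 1 GB = 1,000,000,000 bytes
Per item: 3.67 KiB = 3,758.08 bytes
⌊1,000,000,000 / 3,758.08⌋ = 266,093

266,093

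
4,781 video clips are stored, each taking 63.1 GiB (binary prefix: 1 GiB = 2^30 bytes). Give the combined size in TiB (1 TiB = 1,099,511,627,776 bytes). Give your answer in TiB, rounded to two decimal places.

294.61 TiB

Total = 4,781 × 63.1 GiB = 301681.1 GiB
= 301681.1 × 1,073,741,824 bytes = 323,927,614,580,326.4 bytes
1 TiB = 1,099,511,627,776 bytes
323,927,614,580,326.4 / 1,099,511,627,776 = 294.61 TiB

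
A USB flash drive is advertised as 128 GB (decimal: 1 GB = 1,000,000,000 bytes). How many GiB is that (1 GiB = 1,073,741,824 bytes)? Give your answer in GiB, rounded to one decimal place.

128 GB = 128 × 10^9 bytes = 128,000,000,000 bytes
1 GiB = 2^30 bytes = 1,073,741,824 bytes
128,000,000,000 / 1,073,741,824 = 119.2 GiB

119.2 GiB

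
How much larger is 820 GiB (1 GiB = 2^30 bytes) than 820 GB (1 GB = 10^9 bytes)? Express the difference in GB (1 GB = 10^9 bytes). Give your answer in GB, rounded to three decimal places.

60.468 GB

820 GiB = 820 × 1,073,741,824 = 880,468,295,680 bytes
820 GB = 820 × 1,000,000,000 = 820,000,000,000 bytes
difference = 60,468,295,680 bytes
60,468,295,680 / 1,000,000,000 = 60.468 GB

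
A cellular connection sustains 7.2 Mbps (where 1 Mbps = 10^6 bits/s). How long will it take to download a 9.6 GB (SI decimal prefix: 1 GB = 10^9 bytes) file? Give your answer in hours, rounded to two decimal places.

2.96 hours

9.6 GB = 9,600,000,000 bytes = 76,800,000,000 bits
7.2 Mbps = 7,200,000 bits/s
time = 76,800,000,000 / 7,200,000 = 10,666.6667 s
10,666.6667 s / 3600 = 2.96 hours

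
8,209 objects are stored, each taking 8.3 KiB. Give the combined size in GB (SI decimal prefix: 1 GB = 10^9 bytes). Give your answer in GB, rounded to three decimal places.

Total = 8,209 × 8.3 KiB = 68134.7 KiB
= 68134.7 × 1,024 bytes = 69,769,932.8 bytes
1 GB = 1,000,000,000 bytes
69,769,932.8 / 1,000,000,000 = 0.070 GB

0.070 GB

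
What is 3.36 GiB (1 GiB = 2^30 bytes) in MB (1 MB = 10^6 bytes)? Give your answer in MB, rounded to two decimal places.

3.36 GiB = 3.36 × 2^30 bytes = 3,607,772,528.64 bytes
1 MB = 10^6 bytes = 1,000,000 bytes
3,607,772,528.64 / 1,000,000 = 3,607.77 MB

3,607.77 MB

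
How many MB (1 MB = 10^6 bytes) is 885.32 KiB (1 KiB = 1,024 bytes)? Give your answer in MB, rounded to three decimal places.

885.32 KiB = 885.32 × 2^10 bytes = 906,567.68 bytes
1 MB = 10^6 bytes = 1,000,000 bytes
906,567.68 / 1,000,000 = 0.907 MB

0.907 MB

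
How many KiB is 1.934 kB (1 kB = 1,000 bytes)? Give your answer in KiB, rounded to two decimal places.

1.934 kB = 1.934 × 10^3 bytes = 1,934 bytes
1 KiB = 2^10 bytes = 1,024 bytes
1,934 / 1,024 = 1.89 KiB

1.89 KiB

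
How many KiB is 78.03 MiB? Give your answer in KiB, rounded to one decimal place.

79,902.7 KiB

78.03 MiB = 78.03 × 2^20 bytes = 81,820,385.28 bytes
1 KiB = 2^10 bytes = 1,024 bytes
81,820,385.28 / 1,024 = 79,902.7 KiB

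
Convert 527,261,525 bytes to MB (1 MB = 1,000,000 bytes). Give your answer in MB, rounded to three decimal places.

527,261,525 bytes given.
1 MB = 1,000,000 bytes
527,261,525 / 1,000,000 = 527.262 MB

527.262 MB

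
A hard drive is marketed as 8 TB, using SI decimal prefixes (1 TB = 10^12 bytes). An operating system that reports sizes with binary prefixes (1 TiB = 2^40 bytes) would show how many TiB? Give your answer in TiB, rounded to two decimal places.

8 TB × 1,000,000,000,000 bytes/TB = 8,000,000,000,000 bytes
1 TiB = 2^40 bytes = 1,099,511,627,776 bytes
8,000,000,000,000 / 1,099,511,627,776 = 7.28 TiB

7.28 TiB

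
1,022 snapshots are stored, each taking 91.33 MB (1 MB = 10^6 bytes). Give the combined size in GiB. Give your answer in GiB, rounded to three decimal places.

86.929 GiB

Total = 1,022 × 91.33 MB = 93339.26 MB
= 93339.26 × 1,000,000 bytes = 93,339,260,000 bytes
1 GiB = 1,073,741,824 bytes
93,339,260,000 / 1,073,741,824 = 86.929 GiB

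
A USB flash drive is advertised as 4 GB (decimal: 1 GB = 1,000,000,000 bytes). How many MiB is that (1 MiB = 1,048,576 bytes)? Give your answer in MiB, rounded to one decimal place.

4 GB = 4 × 10^9 bytes = 4,000,000,000 bytes
1 MiB = 1,048,576 bytes
4,000,000,000 / 1,048,576 = 3,814.7 MiB

3,814.7 MiB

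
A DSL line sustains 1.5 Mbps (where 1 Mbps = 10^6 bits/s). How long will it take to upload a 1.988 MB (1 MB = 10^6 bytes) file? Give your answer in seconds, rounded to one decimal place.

10.6 seconds

1.988 MB = 1,988,000 bytes = 15,904,000 bits
1.5 Mbps = 1,500,000 bits/s
time = 15,904,000 / 1,500,000 = 10.6 s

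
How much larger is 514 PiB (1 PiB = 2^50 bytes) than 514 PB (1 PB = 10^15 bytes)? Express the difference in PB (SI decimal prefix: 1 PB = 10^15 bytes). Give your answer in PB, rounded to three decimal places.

514 PiB = 514 × 1,125,899,906,842,624 = 578,712,552,117,108,736 bytes
514 PB = 514 × 1,000,000,000,000,000 = 514,000,000,000,000,000 bytes
difference = 64,712,552,117,108,736 bytes
64,712,552,117,108,736 / 1,000,000,000,000,000 = 64.713 PB

64.713 PB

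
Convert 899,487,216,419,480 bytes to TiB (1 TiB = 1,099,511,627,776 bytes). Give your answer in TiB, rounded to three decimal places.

818.079 TiB

899,487,216,419,480 bytes given.
1 TiB = 2^40 bytes = 1,099,511,627,776 bytes
899,487,216,419,480 / 1,099,511,627,776 = 818.079 TiB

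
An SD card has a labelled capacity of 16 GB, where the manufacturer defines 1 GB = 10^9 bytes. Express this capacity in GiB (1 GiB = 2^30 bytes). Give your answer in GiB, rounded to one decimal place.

14.9 GiB

16 GB = 16 × 10^9 bytes = 16,000,000,000 bytes
1 GiB = 1,073,741,824 bytes
16,000,000,000 / 1,073,741,824 = 14.9 GiB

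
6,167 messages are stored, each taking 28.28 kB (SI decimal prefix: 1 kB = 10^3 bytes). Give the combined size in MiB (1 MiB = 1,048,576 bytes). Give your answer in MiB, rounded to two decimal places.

166.32 MiB

Total = 6,167 × 28.28 kB = 174402.76 kB
= 174402.76 × 1,000 bytes = 174,402,760 bytes
1 MiB = 1,048,576 bytes
174,402,760 / 1,048,576 = 166.32 MiB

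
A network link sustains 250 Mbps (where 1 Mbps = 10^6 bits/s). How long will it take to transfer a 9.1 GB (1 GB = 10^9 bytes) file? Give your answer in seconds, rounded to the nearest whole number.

291 seconds

9.1 GB = 9,100,000,000 bytes = 72,800,000,000 bits
250 Mbps = 250,000,000 bits/s
time = 72,800,000,000 / 250,000,000 = 291 s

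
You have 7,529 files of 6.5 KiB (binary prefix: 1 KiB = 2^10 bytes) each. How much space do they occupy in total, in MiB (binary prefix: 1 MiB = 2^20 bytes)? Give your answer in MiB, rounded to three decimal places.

47.792 MiB

Total = 7,529 × 6.5 KiB = 48938.5 KiB
= 48938.5 × 1,024 bytes = 50,113,024 bytes
1 MiB = 1,048,576 bytes
50,113,024 / 1,048,576 = 47.792 MiB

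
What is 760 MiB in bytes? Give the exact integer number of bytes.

796,917,760 bytes

760 × 1,048,576 = 796,917,760 bytes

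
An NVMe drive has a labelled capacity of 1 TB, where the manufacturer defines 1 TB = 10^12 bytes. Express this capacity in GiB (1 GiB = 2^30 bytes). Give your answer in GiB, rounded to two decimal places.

1 TB = 1 × 10^12 bytes = 1,000,000,000,000 bytes
1 GiB = 2^30 bytes = 1,073,741,824 bytes
1,000,000,000,000 / 1,073,741,824 = 931.32 GiB

931.32 GiB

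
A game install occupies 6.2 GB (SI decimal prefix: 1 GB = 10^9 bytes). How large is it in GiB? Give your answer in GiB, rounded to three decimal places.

6.2 GB = 6.2 × 10^9 bytes = 6,200,000,000 bytes
1 GiB = 1,073,741,824 bytes
6,200,000,000 / 1,073,741,824 = 5.774 GiB

5.774 GiB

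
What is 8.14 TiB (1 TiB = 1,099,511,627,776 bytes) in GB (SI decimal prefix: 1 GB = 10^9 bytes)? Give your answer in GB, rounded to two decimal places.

8.14 TiB = 8.14 × 2^40 bytes = 8,950,024,650,096.64 bytes
1 GB = 1,000,000,000 bytes
8,950,024,650,096.64 / 1,000,000,000 = 8,950.02 GB

8,950.02 GB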